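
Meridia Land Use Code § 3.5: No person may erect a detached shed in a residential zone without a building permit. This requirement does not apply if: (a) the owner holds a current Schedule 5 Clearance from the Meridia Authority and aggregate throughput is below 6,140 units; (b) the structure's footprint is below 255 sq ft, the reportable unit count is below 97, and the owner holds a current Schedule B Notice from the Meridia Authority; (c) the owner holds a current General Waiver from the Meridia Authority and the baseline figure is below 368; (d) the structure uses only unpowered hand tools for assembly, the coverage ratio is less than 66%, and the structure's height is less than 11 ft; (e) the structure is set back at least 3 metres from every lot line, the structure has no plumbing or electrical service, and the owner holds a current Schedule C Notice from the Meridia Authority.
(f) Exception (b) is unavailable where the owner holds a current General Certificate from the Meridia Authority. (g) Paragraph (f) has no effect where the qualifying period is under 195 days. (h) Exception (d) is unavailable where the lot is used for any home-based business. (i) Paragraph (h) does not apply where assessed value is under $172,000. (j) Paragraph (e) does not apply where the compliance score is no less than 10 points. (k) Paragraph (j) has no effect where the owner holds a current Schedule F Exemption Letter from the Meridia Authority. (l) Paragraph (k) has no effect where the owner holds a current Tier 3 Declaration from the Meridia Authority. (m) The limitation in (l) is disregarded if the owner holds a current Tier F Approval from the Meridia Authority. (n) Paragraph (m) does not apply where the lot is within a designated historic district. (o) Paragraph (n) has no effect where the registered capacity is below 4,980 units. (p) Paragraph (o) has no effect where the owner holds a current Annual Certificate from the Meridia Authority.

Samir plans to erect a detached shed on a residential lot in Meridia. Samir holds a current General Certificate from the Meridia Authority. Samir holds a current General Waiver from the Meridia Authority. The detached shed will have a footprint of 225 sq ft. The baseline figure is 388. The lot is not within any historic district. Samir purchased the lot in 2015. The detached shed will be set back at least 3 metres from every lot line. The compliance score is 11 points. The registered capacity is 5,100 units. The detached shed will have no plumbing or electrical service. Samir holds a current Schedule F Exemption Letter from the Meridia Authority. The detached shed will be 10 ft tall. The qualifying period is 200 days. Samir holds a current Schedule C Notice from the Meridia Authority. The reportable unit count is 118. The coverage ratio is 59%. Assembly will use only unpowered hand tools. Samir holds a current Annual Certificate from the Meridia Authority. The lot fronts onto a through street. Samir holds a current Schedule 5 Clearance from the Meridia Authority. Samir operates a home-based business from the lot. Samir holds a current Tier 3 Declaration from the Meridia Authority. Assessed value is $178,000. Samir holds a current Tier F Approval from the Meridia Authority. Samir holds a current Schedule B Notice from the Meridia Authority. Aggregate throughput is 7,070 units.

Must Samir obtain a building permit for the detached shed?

No — exception (e) applies; Samir does not need a building permit.

Exception (a) does not apply: aggregate throughput is 7,070 units, not below 6,140 units.
Exception (b) fails — the reportable unit count is 118, not below 97.
Exception (c) fails — the baseline figure is 388, not below 368.
Exception (d) is satisfied on its face — assembly uses only hand tools; the coverage ratio is 59%, less than the 66% limit; the structure's height is 10 ft, less than the 11 ft limit. However, paragraphs (h)–(i) must be considered: (h) operates against (d): a home-based business operates on the lot. (i), which would lift (h), does not operate here — assessed value is $178,000, not under $172,000. So (d) is unavailable.
Exception (e)'s conditions are all satisfied: the setback is at least 3 m on every side; there is no plumbing or electrical service; a current Schedule C Notice is held. Under paragraphs (j)–(p): (j) is triggered (the compliance score is 11 points, meeting the 10 points threshold), but is itself disapplied by (k): (k) applies — a current Schedule F Exemption Letter is held. (l) would limit (k) — a current Tier 3 Declaration is held — but (m) sets (l) aside: (m) is engaged — a current Tier F Approval is held. (n), which would lift (m), is inapplicable — the lot is not in a historic district. (e) remains available.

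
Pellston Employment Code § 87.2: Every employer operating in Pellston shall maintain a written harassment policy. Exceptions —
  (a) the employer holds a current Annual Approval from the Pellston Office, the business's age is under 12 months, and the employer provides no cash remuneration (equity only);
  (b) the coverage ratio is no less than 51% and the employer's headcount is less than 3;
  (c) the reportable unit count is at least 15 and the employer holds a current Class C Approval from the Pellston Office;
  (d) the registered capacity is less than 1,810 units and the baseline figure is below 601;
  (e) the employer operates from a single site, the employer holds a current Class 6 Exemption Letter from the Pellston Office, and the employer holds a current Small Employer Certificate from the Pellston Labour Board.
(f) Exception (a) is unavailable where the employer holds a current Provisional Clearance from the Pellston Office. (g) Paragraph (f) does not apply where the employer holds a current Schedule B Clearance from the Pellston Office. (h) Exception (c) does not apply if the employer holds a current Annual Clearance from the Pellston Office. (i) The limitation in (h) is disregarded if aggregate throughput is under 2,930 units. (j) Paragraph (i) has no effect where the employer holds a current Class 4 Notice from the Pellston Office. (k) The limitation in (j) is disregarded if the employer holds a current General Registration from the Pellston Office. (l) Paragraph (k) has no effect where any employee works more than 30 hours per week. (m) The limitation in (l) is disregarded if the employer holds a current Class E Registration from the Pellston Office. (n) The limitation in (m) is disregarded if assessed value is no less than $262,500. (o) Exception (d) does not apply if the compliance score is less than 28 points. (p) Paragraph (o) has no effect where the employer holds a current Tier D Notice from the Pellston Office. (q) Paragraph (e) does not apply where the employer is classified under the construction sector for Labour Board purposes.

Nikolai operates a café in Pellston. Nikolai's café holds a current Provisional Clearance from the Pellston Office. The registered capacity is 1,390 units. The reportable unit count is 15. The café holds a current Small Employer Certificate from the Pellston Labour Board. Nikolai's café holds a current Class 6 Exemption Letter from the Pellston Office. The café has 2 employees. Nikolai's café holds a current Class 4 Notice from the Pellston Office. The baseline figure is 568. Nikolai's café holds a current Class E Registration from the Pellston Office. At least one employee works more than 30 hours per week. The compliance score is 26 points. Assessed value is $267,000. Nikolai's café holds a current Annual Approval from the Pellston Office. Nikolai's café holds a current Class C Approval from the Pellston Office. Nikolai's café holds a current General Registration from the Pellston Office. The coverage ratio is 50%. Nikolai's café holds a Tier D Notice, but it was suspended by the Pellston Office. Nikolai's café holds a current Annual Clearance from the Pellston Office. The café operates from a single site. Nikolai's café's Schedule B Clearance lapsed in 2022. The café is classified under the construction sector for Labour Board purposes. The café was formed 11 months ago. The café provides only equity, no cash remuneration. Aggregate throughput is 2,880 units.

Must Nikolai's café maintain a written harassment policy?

Yes — Nikolai's café must maintain a written harassment policy.

All of (a)'s requirements are met (a current Annual Approval is held; the business's age is 11 months, under the 12 months limit; remuneration is equity-only). But applying paragraphs (f)–(g): (f) operates against (a): a current Provisional Clearance is held. (g) is not triggered (no current Schedule B Clearance is held), so (f) stands. (a) is therefore removed.
Exception (b) requires that the coverage ratio is no less than 51%; but the coverage ratio is 50%, short of 51%, so (b) is unavailable.
Exception (c) is satisfied on its face — the reportable unit count is 15, meeting the 15 threshold; a current Class C Approval is held. But: (h) applies — a current Annual Clearance is held. (i) would limit (h) — aggregate throughput is 2,880 units, under the 2,930 units limit — but (j) sets (i) aside: (j) applies — a current Class 4 Notice is held. (k) is triggered (a current General Registration is held), but yields to (l): (l) operates against (k): at least one employee exceeds 30 hours/week. (m) would limit (l) — a current Class E Registration is held — but (n) sets (m) aside: (n) applies — assessed value is $267,000, meeting the $262,500 threshold. Exception (c) does not apply.
Exception (d)'s conditions are all satisfied: the registered capacity is 1,390 units, less than the 1,810 units limit; the baseline figure is 568, below the 601 limit. Turning to paragraphs (o)–(p): (o) applies — the compliance score is 26 points, less than the 28 points limit. (p) does not operate here (the Tier D Notice is not current), so (o) stands. (d) is therefore removed.
Exception (e): the employer operates from a single site; a current Class 6 Exemption Letter is held; a current Small Employer Certificate is held — every condition holds. But: (q) operates — the café is classified under the construction sector. Exception (e) does not apply.
Every exception is unavailable, so the rule governs.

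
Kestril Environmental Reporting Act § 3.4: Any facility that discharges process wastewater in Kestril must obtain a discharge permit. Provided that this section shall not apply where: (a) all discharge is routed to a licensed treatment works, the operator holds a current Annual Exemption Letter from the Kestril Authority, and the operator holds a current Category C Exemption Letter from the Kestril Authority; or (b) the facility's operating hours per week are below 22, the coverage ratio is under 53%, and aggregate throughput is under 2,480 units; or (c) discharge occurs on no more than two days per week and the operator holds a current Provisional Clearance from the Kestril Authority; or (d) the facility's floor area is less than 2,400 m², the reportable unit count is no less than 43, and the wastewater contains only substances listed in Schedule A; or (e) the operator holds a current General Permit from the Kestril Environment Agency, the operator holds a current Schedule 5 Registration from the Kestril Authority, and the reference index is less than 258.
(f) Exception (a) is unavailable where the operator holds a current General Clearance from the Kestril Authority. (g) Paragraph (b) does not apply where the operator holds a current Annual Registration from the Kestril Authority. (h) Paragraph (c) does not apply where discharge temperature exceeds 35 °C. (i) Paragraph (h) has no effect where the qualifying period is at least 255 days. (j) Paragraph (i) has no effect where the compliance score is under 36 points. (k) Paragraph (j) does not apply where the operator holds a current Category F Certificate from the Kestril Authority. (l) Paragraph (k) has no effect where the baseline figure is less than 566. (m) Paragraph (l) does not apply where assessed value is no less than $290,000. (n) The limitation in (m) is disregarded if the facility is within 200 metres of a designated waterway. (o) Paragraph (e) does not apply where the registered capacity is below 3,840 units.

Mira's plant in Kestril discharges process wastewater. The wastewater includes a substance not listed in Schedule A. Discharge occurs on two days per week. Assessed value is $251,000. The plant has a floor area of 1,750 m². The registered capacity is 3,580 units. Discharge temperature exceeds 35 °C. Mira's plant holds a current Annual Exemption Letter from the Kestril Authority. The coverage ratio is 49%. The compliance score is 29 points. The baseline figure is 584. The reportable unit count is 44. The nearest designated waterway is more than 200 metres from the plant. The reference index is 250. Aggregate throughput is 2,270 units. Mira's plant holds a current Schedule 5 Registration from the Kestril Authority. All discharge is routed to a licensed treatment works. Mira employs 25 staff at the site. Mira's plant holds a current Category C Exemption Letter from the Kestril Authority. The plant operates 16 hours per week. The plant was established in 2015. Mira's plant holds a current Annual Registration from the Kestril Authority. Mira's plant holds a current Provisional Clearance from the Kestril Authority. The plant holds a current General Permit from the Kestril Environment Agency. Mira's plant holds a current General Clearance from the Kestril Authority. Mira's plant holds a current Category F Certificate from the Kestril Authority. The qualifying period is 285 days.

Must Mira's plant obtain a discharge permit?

Exception (a)'s conditions are all satisfied: discharge is routed to a licensed treatment works; a current Annual Exemption Letter is held; a current Category C Exemption Letter is held. But: (f) operates against (a): a current General Clearance is held. So (a) is unavailable.
All of (b)'s requirements are met (the facility's operating hours per week are 16, below the 22 limit; the coverage ratio is 49%, under the 53% limit; aggregate throughput is 2,270 units, under the 2,480 units limit). But: (g) operates against (b): a current Annual Registration is held. Exception (b) does not apply.
Exception (c)'s conditions are all satisfied: discharge occurs on no more than two days per week; a current Provisional Clearance is held. Applying paragraphs (h)–(n): (h) operates (discharge temperature exceeds 35 °C), but yields to (i): (i) operates against (h): the qualifying period is 285 days, meeting the 255 days threshold. (j) would limit (i) — the compliance score is 29 points, under the 36 points limit — but (k) sets (j) aside: (k) applies — a current Category F Certificate is held. (l) is inapplicable (the baseline figure is 584, not less than 566), so (k) stands. (c) remains available.
Exception (d) fails — the wastewater includes a non-Schedule-A substance.
Exception (e): a current General Permit is held; a current Schedule 5 Registration is held; the reference index is 250, less than the 258 limit — every condition holds. But: (o) operates — the registered capacity is 3,580 units, below the 3,840 units limit. (e) is therefore removed.

No — exception (c) applies; Mira's plant is not required to obtain a discharge permit.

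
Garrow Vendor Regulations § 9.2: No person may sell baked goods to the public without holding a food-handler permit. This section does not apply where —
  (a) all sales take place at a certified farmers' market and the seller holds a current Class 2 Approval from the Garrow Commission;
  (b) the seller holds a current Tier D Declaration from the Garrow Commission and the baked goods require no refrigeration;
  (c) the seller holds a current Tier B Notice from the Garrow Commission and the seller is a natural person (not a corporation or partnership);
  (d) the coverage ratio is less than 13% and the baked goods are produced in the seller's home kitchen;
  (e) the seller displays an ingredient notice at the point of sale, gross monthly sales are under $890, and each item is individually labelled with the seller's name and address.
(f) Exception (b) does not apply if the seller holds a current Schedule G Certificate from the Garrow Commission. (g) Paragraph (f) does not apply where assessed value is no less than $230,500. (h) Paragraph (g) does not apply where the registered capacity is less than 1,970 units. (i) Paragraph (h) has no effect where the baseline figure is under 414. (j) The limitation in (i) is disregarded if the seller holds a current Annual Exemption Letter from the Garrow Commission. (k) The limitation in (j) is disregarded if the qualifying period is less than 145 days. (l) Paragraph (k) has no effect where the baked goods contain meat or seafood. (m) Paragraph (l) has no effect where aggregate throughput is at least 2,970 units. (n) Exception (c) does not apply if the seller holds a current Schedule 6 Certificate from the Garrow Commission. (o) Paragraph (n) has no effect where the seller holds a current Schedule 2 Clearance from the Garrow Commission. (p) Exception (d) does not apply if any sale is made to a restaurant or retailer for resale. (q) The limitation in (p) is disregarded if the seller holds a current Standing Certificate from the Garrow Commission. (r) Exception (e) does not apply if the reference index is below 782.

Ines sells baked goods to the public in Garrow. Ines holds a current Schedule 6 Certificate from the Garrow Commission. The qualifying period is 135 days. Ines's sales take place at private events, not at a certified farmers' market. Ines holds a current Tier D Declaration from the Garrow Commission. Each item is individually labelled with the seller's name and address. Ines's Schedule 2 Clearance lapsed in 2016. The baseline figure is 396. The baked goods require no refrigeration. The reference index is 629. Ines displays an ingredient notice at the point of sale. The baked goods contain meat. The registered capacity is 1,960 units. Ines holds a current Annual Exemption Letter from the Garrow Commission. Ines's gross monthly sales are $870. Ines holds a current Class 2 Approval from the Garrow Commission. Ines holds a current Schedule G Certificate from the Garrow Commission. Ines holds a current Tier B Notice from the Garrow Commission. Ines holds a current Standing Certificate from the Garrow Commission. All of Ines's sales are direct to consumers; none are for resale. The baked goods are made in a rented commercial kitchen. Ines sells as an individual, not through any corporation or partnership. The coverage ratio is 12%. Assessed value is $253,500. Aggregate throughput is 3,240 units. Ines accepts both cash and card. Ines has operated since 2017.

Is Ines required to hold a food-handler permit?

No — exception (b) applies; Ines is not required to hold a food-handler permit.

Exception (a) does not apply: sales are at private events, not a certified farmers' market.
Exception (b)'s conditions are all satisfied: a current Tier D Declaration is held; the baked goods are shelf-stable. Applying paragraphs (f)–(m): (f) would limit (b) — a current Schedule G Certificate is held — but (g) sets (f) aside: (g) applies — assessed value is $253,500, meeting the $230,500 threshold. (h) is triggered (the registered capacity is 1,960 units, less than the 1,970 units limit), but is overridden by (i): (i) is triggered — the baseline figure is 396, under the 414 limit. (j) is triggered (a current Annual Exemption Letter is held), but is displaced by (k): (k) is triggered — the qualifying period is 135 days, less than the 145 days limit. (l) would limit (k) — the baked goods contain meat — but (m) sets (l) aside: (m) operates against (l): aggregate throughput is 3,240 units, meeting the 2,970 units threshold. Exception (b) stands.
All of (c)'s requirements are met (a current Tier B Notice is held; the seller is a natural person). But applying paragraphs (n)–(o): (n) applies — a current Schedule 6 Certificate is held. (o) is inapplicable (the Schedule 2 Clearance is not current), so (n) stands. So (c) is unavailable.
Exception (d) requires that the baked goods are produced in the seller's home kitchen; but the baked goods are made in a commercial kitchen, not a home kitchen, so (d) is unavailable.
All of (e)'s requirements are met (an ingredient notice is displayed; gross monthly sales are $870, under the $890 limit; items are individually labelled). Turning to paragraph (r): (r) applies — the reference index is 629, below the 782 limit. Exception (e) does not apply.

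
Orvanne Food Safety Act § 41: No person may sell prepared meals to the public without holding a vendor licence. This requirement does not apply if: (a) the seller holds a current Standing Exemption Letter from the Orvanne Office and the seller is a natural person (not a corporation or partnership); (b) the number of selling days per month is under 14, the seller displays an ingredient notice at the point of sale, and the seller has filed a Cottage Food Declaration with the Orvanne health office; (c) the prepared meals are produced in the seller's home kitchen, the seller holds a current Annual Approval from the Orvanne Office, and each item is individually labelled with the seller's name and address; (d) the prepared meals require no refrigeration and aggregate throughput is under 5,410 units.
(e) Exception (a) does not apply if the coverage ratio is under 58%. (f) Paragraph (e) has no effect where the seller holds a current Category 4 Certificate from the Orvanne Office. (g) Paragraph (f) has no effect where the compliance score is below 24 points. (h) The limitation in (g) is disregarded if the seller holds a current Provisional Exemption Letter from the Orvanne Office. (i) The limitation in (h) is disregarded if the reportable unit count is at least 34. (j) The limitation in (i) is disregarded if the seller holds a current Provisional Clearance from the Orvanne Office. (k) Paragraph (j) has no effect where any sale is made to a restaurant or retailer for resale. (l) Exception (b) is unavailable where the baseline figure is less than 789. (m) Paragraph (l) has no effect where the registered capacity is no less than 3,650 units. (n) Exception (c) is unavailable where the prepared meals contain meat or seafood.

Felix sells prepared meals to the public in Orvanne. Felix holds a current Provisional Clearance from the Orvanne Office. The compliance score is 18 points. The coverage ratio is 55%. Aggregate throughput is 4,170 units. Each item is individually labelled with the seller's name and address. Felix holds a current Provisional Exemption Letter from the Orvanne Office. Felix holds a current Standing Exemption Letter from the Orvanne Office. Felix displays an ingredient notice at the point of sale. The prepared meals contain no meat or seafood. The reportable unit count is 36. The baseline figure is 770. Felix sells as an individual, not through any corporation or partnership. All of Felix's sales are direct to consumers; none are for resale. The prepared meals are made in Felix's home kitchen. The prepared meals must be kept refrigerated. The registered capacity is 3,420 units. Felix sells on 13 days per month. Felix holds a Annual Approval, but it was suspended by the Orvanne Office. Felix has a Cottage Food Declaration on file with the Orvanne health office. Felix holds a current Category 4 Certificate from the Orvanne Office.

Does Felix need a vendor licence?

Exception (a)'s conditions are all satisfied: a current Standing Exemption Letter is held; the seller is a natural person. Applying paragraphs (e)–(k): (e) would limit (a) — the coverage ratio is 55%, under the 58% limit — but (f) sets (e) aside: (f) is triggered — a current Category 4 Certificate is held. (g) is triggered (the compliance score is 18 points, below the 24 points limit), but is itself disapplied by (h): (h) applies — a current Provisional Exemption Letter is held. (i) would limit (h) — the reportable unit count is 36, meeting the 34 threshold — but (j) sets (i) aside: (j) operates against (i): a current Provisional Clearance is held. (k), which would lift (j), is inapplicable — no sales are for resale. Exception (a) stands.
Exception (b)'s conditions are all satisfied: the number of selling days per month is 13, under the 14 limit; an ingredient notice is displayed; a Cottage Food Declaration is on file. But applying paragraphs (l)–(m): (l) operates against (b): the baseline figure is 770, less than the 789 limit. (m), which would lift (l), is inapplicable — the registered capacity is 3,420 units, short of 3,650 units. Exception (b) does not apply.
Exception (c) does not apply: there is no Annual Approval in force.
Exception (d) requires that the prepared meals require no refrigeration; but the prepared meals require refrigeration, so (d) is unavailable.

No — exception (a) applies; Felix is not required to hold a vendor licence.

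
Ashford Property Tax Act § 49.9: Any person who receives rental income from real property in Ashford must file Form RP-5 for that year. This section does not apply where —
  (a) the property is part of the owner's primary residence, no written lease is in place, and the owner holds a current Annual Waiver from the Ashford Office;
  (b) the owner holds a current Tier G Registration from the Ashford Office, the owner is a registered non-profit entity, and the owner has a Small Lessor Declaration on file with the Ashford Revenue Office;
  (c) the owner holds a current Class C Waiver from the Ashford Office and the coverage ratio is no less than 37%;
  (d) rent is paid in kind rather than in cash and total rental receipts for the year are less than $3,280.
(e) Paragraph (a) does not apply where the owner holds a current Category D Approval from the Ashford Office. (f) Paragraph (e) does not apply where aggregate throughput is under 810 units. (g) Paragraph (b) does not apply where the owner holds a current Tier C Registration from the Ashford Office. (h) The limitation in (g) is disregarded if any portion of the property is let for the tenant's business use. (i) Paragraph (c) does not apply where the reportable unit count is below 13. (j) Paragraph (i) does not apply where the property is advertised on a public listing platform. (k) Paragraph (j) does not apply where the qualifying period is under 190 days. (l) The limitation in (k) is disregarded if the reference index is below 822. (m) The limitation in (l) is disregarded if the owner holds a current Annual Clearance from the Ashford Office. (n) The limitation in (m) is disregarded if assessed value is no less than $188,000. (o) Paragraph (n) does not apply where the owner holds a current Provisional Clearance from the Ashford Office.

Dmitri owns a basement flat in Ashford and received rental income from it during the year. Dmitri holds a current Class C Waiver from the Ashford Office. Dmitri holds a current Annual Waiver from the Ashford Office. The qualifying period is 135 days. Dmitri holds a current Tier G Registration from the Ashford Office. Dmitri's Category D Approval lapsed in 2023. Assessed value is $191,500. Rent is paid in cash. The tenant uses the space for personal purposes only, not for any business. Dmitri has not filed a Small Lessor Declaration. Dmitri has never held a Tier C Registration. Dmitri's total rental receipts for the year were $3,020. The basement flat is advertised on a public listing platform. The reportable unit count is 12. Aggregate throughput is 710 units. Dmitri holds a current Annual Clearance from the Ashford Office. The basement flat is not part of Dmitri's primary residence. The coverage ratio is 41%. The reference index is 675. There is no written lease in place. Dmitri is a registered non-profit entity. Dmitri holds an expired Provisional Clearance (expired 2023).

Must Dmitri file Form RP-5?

Exception (a) requires that the property is part of the owner's primary residence; but the basement flat is not part of the primary residence, so (a) is unavailable.
Exception (b) fails — no Small Lessor Declaration is on file.
Exception (c)'s conditions are all satisfied: a current Class C Waiver is held; the coverage ratio is 41%, meeting the 37% threshold. Applying paragraphs (i)–(o): (i) would limit (c) — the reportable unit count is 12, below the 13 limit — but (j) sets (i) aside: (j) is triggered — the property is publicly advertised. (k) would limit (j) — the qualifying period is 135 days, under the 190 days limit — but (l) sets (k) aside: (l) is triggered — the reference index is 675, below the 822 limit. (m) applies (a current Annual Clearance is held), but yields to (n): (n) operates against (m): assessed value is $191,500, meeting the $188,000 threshold. (o) is inapplicable (there is no Provisional Clearance in force), so (n) stands. Exception (c) stands.
Exception (d) requires that rent is paid in kind rather than in cash; but rent is paid in cash, so (d) is unavailable.

No — exception (c) applies; Dmitri is not required to file Form RP-5.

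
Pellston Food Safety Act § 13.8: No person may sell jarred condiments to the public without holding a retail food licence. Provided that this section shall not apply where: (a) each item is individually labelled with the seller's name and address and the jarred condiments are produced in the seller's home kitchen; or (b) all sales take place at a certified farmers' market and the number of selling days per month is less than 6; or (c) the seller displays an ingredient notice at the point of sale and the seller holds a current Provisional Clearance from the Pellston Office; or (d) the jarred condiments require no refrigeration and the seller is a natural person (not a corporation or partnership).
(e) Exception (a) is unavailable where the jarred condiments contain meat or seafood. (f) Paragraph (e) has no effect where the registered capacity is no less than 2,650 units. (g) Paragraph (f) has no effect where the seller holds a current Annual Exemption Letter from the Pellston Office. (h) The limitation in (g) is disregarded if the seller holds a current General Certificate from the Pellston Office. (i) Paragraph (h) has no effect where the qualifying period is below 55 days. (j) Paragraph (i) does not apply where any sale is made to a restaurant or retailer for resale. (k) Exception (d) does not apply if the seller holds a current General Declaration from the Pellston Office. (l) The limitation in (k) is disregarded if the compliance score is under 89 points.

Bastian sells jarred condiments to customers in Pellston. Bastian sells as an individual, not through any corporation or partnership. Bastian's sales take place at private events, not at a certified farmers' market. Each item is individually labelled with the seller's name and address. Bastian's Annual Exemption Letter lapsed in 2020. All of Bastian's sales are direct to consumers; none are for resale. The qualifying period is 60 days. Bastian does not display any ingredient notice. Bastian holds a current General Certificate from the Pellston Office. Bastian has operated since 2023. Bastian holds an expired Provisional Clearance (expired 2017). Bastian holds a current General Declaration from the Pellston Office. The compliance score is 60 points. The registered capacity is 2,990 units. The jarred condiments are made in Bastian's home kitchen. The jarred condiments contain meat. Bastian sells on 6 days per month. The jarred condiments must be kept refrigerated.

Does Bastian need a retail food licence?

All of (a)'s requirements are met (items are individually labelled; the jarred condiments are home-kitchen produced). As to paragraphs (e)–(j): (e) is engaged (the jarred condiments contain meat), but yields to (f): (f) is engaged — the registered capacity is 2,990 units, meeting the 2,650 units threshold. (g) does not operate here (there is no Annual Exemption Letter in force), so (f) stands. Exception (a) stands.
Exception (b) does not apply: sales are at private events, not a certified farmers' market.
Exception (c) fails — no ingredient notice is displayed.
Exception (d) fails — the jarred condiments require refrigeration.

No — exception (a) applies; Bastian is not required to hold a retail food licence.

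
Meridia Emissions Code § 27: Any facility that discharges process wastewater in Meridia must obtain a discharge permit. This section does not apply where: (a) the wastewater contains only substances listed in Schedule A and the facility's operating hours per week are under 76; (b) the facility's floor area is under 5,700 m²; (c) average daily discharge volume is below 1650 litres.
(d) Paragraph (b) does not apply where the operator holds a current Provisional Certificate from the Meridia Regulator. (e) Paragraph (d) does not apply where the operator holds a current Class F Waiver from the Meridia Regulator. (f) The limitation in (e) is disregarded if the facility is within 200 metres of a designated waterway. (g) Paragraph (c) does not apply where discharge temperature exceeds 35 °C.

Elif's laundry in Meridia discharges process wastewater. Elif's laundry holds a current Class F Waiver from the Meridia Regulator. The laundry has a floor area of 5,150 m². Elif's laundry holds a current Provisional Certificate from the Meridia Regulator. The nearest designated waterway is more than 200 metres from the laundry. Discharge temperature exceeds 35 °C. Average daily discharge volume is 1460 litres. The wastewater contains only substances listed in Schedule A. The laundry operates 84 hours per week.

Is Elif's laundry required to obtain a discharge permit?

No — exception (b) applies; Elif's laundry is not required to obtain a discharge permit.

Exception (a) requires that the facility's operating hours per week are under 76; but the facility's operating hours per week are 84, not under 76, so (a) is unavailable.
All of (b)'s requirements are met (the facility's floor area is 5,150 m², under the 5,700 m² limit). Considering the limiting provisions: (d) is engaged (a current Provisional Certificate is held), but is displaced by (e): (e) operates — a current Class F Waiver is held. (f), which would lift (e), is not triggered — the laundry is more than 200 m from any designated waterway. So (b) applies.
Exception (c)'s conditions are all satisfied: average daily discharge volume is 1460 litres, below the 1650 litres limit. But applying paragraph (g): (g) operates — discharge temperature exceeds 35 °C. Exception (c) does not apply.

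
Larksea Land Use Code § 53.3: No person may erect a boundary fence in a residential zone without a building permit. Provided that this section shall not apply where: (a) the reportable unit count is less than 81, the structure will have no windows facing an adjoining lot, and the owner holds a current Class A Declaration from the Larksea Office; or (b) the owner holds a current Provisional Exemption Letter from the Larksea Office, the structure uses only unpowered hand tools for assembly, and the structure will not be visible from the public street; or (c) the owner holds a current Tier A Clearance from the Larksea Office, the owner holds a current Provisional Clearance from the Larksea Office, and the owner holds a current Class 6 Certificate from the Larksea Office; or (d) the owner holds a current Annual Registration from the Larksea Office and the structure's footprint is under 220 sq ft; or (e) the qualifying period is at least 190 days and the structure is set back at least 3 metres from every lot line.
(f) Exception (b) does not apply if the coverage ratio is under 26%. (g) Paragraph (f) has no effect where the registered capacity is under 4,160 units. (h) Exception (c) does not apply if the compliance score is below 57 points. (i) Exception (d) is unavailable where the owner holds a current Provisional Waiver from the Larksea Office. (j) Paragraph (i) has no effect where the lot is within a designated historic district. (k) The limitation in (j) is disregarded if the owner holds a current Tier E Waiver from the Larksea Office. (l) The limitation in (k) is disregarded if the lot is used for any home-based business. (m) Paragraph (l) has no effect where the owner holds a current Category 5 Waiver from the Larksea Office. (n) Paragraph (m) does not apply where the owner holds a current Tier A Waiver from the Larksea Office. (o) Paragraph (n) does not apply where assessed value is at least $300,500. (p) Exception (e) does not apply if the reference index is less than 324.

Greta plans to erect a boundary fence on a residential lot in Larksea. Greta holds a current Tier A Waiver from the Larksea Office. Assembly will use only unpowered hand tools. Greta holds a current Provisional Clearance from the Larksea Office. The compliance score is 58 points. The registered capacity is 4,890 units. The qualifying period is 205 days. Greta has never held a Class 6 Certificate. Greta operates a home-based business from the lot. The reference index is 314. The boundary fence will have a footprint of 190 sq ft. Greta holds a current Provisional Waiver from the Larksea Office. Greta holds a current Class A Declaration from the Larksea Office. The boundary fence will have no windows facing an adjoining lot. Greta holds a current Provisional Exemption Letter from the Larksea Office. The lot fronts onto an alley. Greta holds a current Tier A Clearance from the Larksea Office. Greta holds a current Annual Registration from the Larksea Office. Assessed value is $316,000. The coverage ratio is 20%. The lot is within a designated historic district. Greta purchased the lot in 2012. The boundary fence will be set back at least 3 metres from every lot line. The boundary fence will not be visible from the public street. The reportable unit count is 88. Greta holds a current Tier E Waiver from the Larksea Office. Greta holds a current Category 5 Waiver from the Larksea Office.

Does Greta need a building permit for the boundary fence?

Exception (a) fails — the reportable unit count is 88, not less than 81.
Exception (b): a current Provisional Exemption Letter is held; assembly uses only hand tools; the structure will not be visible from the street — every condition holds. Turning to paragraphs (f)–(g): (f) operates against (b): the coverage ratio is 20%, under the 26% limit. (g), which would lift (f), is inapplicable — the registered capacity is 4,890 units, not under 4,160 units. So (b) is unavailable.
Exception (c) requires that the owner holds a current Class 6 Certificate from the Larksea Office; but no current Class 6 Certificate is held, so (c) is unavailable.
Exception (d)'s conditions are all satisfied: a current Annual Registration is held; the structure's footprint is 190 sq ft, under the 220 sq ft limit. Turning to paragraphs (i)–(o): (i) is engaged — a current Provisional Waiver is held. (j) would limit (i) — the lot is in a historic district — but (k) sets (j) aside: (k) operates against (j): a current Tier E Waiver is held. (l) would limit (k) — a home-based business operates on the lot — but (m) sets (l) aside: (m) operates against (l): a current Category 5 Waiver is held. (n) would limit (m) — a current Tier A Waiver is held — but (o) sets (n) aside: (o) operates against (n): assessed value is $316,000, meeting the $300,500 threshold. Exception (d) does not apply.
Exception (e): the qualifying period is 205 days, meeting the 190 days threshold; the setback is at least 3 m on every side — every condition holds. Turning to paragraph (p): (p) is triggered — the reference index is 314, less than the 324 limit. (e) is therefore removed.
None of the exceptions is available; § 53.3 applies in full.

Yes — Greta must obtain a building permit.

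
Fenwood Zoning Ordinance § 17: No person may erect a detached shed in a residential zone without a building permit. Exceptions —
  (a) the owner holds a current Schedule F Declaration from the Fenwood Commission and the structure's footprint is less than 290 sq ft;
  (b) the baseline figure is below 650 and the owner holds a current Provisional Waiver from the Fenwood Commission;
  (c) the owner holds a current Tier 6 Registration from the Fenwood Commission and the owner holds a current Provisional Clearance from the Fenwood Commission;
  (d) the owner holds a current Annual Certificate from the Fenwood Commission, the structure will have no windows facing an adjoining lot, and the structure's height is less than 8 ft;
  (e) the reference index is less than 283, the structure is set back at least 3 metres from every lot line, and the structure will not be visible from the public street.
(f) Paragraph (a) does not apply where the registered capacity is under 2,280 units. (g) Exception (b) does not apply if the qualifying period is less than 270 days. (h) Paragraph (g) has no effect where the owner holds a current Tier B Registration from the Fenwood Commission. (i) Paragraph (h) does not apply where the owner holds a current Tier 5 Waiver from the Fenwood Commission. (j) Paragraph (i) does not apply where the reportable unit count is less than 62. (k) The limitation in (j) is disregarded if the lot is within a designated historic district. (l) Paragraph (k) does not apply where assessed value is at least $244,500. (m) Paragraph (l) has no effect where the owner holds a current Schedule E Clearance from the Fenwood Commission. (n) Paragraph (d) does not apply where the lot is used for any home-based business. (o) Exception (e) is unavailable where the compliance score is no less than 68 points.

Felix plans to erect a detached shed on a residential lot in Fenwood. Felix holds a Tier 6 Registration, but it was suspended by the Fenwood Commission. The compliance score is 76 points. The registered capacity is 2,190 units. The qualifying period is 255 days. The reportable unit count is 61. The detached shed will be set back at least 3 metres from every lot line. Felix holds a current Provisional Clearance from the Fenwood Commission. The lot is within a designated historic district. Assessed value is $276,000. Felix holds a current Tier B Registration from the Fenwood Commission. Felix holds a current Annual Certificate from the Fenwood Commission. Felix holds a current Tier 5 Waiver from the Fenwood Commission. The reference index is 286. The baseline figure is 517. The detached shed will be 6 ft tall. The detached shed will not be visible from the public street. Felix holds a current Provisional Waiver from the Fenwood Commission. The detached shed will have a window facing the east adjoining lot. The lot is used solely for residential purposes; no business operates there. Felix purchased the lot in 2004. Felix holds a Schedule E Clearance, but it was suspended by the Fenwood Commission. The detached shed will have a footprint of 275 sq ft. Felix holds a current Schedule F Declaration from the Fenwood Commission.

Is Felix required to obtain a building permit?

Exception (a)'s conditions are all satisfied: a current Schedule F Declaration is held; the structure's footprint is 275 sq ft, less than the 290 sq ft limit. However, paragraph (f) must be considered: (f) applies — the registered capacity is 2,190 units, under the 2,280 units limit. Exception (a) does not apply.
Exception (b): the baseline figure is 517, below the 650 limit; a current Provisional Waiver is held — every condition holds. Considering the limiting provisions: (g) is triggered (the qualifying period is 255 days, less than the 270 days limit), but is overridden by (h): (h) operates against (g): a current Tier B Registration is held. (i) operates (a current Tier 5 Waiver is held), but is displaced by (j): (j) operates against (i): the reportable unit count is 61, less than the 62 limit. (k) would limit (j) — the lot is in a historic district — but (l) sets (k) aside: (l) operates against (k): assessed value is $276,000, meeting the $244,500 threshold. (m), which would lift (l), is inapplicable — no current Schedule E Clearance is held. (b) remains available.
Exception (c) fails — no current Tier 6 Registration is held.
Exception (d) does not apply: a window faces an adjoining lot.
Exception (e) requires that the reference index is less than 283; but the reference index is 286, not less than 283, so (e) is unavailable.

No — exception (b) applies; Felix does not need a building permit.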